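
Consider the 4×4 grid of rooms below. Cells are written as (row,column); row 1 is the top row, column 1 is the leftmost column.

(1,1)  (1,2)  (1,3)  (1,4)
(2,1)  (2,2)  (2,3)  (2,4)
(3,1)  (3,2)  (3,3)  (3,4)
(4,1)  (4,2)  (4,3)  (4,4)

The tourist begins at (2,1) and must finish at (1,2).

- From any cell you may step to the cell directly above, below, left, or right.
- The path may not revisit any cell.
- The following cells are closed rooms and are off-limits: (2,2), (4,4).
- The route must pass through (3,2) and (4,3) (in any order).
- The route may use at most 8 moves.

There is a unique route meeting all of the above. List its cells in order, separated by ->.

The budget equals the shortest possible length, so every move has to be on a shortest route through the required cells.
Route from (2,1): down to (3,1), right to (3,2), down to (4,2), right to (4,3), 3× up (reaching (1,3)), left to (1,2) — 8 moves in all.
Check: all required cells visited; 8 ≤ 8 moves.

(2,1) -> (3,1) -> (3,2) -> (4,2) -> (4,3) -> (3,3) -> (2,3) -> (1,3) -> (1,2)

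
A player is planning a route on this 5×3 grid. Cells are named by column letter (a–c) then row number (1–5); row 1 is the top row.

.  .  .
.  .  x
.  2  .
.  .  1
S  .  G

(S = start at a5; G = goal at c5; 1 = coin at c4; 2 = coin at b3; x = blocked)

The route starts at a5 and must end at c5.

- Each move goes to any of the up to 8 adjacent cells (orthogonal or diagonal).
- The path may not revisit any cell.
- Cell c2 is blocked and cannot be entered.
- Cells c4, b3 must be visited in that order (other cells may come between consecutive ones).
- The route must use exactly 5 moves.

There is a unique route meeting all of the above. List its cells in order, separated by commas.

The waypoints must appear in the order c4, b3, with no cell reused.
Route from a5: right 1 to b5, up-right 1 to c4, up-left 1 to b3, down 1 to b4, down-right 1 to c5 — 5 moves in all.
Check: order respected (1 at step 2, 2 at step 3); 5 moves as required.

a5, b5, c4, b3, b4, c5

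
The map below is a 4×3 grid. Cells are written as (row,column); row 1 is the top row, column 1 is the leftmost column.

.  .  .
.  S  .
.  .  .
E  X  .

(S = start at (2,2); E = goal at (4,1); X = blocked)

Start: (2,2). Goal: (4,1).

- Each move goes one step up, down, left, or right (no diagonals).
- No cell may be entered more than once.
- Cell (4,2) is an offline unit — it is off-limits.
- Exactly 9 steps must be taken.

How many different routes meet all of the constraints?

2

Need simple routes of exactly 9 moves from (2,2) to (4,1) (Manhattan distance 3, so 3 moves are spent on a detour and 3 undoing it).
Enumerating: (2,2) (3,2) (3,3) (2,3) (1,3) (1,2) (1,1) (2,1) (3,1) (4,1) | (2,2) (2,1) (1,1) (1,2) (1,3) (2,3) (3,3) (3,2) (3,1) (4,1).
That gives 2 routes.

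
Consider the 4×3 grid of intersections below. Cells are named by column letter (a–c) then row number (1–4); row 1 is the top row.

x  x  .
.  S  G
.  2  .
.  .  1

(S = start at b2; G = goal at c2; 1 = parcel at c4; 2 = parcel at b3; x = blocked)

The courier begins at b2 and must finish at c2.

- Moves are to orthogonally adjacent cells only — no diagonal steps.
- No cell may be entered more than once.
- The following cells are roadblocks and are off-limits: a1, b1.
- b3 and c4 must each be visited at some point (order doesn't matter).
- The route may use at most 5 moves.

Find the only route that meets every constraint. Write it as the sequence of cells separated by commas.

Any route must reach b3 and c4 and still end at c2 within 5 moves, so the order of the required stops is forced.
Route from b2: 2× down (reaching b4), right to c4, 2× up (reaching c2) — 5 moves in all.
Check: all required cells visited; 5 ≤ 5 moves.

b2, b3, b4, c4, c3, c2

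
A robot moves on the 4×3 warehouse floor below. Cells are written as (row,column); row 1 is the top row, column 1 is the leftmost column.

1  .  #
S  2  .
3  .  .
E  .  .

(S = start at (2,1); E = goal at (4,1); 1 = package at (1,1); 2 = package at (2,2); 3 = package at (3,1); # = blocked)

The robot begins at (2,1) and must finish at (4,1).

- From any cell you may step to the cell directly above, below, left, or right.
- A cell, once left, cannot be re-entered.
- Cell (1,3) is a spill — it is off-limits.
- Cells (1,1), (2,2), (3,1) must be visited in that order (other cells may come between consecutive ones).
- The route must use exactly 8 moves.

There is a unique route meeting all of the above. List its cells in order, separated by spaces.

The waypoints must appear in the order (1,1), (2,2), (3,1), with no cell reused.
Route from (2,1): up to (1,1), right to (1,2), down to (2,2), right to (2,3), down to (3,3), 2× left (reaching (3,1)), down to (4,1) — 8 moves in all.
Check: order respected (1 at step 1, 2 at step 3, 3 at step 7); 8 moves as required.

(2,1) (1,1) (1,2) (2,2) (2,3) (3,3) (3,2) (3,1) (4,1)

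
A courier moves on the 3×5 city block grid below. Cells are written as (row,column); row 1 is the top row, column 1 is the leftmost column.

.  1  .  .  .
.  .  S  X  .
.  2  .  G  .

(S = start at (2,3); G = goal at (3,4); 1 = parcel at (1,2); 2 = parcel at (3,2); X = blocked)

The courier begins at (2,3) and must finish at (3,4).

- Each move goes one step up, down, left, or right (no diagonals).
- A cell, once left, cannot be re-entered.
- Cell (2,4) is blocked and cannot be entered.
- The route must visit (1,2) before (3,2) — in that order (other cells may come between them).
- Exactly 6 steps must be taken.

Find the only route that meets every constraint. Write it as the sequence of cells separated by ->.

The waypoints must appear in the order (1,2), (3,2), with no cell reused.
Route from (2,3): up to (1,3), left to (1,2), 2× down (reaching (3,2)), 2× right (reaching (3,4)) — 6 moves in all.
Check: order respected (1 at step 2, 2 at step 4); 6 moves as required.

(2,3) -> (1,3) -> (1,2) -> (2,2) -> (3,2) -> (3,3) -> (3,4)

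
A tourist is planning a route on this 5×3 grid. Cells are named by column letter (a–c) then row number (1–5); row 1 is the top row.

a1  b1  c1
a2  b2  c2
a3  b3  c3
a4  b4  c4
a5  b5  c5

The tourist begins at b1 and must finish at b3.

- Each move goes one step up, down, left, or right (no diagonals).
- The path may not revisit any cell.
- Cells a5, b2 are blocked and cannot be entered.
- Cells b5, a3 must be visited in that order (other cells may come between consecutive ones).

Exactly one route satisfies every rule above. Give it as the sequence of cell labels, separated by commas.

b1, c1, c2, c3, c4, c5, b5, b4, a4, a3, b3

The waypoints must appear in the order b5, a3, with no cell reused.
Route from b1: right 1 to c1, down 4 to c5, left 1 to b5, up 1 to b4, left 1 to a4, up 1 to a3, right 1 to b3 — 10 moves in all.
Check: order respected (b5 at step 6, a3 at step 9).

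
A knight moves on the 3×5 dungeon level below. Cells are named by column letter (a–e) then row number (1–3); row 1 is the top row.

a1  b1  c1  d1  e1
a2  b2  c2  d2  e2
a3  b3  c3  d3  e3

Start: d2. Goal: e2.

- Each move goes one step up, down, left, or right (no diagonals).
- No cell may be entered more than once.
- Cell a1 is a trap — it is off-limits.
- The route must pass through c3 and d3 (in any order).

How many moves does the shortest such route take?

5

Any route passes through c3 and d3 in some order between d2 and e2. Summing Manhattan distances along each leg and taking the cheapest ordering (d2 → d3 → c3 → e2) gives a lower bound of 1 + 1 + 3 = 5 moves.
A route of 5 moves achieves this: d2 → c2 → c3 → d3 → e3 → e2.
Since 5 matches the lower bound, it is optimal.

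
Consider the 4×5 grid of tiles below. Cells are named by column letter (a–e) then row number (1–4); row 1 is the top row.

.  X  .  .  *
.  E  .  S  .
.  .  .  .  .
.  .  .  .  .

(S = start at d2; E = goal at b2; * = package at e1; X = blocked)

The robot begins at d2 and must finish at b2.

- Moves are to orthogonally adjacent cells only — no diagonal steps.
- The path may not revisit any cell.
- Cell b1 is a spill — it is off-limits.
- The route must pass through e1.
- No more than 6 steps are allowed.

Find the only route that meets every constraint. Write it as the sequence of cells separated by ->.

The 6-move cap with required stops at e1 leaves no slack for detours.
Route from d2: right 1 to e2, up 1 to e1, left 2 to c1, down 1 to c2, left 1 to b2 — 6 moves in all.
Check: all required cells visited; 6 ≤ 6 moves.

d2 -> e2 -> e1 -> d1 -> c1 -> c2 -> b2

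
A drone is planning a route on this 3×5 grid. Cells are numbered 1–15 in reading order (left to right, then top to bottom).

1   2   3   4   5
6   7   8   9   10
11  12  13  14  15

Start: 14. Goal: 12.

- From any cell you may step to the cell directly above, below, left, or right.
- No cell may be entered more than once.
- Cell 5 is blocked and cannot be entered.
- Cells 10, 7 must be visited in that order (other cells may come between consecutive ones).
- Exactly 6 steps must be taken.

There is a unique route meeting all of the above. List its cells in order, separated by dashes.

The waypoints must appear in the order 10, 7, with no cell reused.
Route from 14: right to 15, up to 10, 3× left (reaching 7), down to 12 — 6 moves in all.
Check: order respected (10 at step 2, 7 at step 5); 6 moves as required.

14 - 15 - 10 - 9 - 8 - 7 - 12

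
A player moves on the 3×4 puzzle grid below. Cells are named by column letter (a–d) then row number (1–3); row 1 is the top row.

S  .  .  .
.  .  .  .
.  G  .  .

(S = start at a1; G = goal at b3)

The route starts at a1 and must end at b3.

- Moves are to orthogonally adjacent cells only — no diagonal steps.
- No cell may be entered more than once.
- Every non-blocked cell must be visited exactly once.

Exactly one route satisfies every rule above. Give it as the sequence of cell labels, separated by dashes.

Need to visit all 12 open cells exactly once, starting at a1 and ending at b3.
Route from a1: right 3 to d1, down 2 to d3, left 1 to c3, up 1 to c2, left 2 to a2, down 1 to a3, right 1 to b3 — 11 moves in all.
Check: all 12 open cells covered.

a1 - b1 - c1 - d1 - d2 - d3 - c3 - c2 - b2 - a2 - a3 - b3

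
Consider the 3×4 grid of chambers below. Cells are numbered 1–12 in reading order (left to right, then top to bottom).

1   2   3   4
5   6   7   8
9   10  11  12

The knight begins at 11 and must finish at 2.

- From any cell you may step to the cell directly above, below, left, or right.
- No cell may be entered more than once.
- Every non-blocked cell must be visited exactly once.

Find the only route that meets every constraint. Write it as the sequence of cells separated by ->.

11 -> 12 -> 8 -> 4 -> 3 -> 7 -> 6 -> 10 -> 9 -> 5 -> 1 -> 2

Need to visit all 12 open cells exactly once, starting at 11 and ending at 2.
Cell 1 has only two open neighbours (5 and 2), so the path must pass straight through it: one of those is the cell it's entered from and the other is where it exits.
Route from 11: right 1 to 12, up 2 to 4, left 1 to 3, down 1 to 7, left 1 to 6, down 1 to 10, left 1 to 9, up 2 to 1, right 1 to 2 — 11 moves in all.
Check: all 12 open cells covered.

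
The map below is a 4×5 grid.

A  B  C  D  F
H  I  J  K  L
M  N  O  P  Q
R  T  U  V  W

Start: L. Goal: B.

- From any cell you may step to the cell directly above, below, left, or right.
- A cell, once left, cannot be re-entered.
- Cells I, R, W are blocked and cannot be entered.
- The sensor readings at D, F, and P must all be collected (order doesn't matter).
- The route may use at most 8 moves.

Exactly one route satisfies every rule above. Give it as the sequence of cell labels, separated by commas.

L, F, D, K, P, O, J, C, B

The 8-move cap with required stops at D, F, P leaves no slack for detours.
Route from L: up to F, left to D, 2× down (reaching P), left to O, 2× up (reaching C), left to B — 8 moves in all.
Check: all required cells visited; 8 ≤ 8 moves.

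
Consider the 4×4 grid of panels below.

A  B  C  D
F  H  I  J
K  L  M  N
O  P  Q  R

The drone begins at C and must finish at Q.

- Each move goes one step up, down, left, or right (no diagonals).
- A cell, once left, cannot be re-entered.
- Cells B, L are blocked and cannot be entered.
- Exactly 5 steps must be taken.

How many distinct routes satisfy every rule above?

6

Need simple routes of exactly 5 moves from C to Q (Manhattan distance 3, so 1 moves are spent on a detour and 1 undoing it).
Enumerating: C I M N R Q | C I J N R Q | C I J N M Q | C D J N R Q | C D J N M Q | C D J I M Q.
That gives 6 routes.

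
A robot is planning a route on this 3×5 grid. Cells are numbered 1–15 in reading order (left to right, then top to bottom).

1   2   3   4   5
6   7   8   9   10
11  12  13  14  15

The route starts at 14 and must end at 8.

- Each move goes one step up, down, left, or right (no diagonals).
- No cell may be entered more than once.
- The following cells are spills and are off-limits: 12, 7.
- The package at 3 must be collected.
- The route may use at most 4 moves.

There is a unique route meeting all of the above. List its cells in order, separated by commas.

The budget equals the shortest possible length, so every move has to be on a shortest route through the required cells.
Route from 14: up 2 to 4, left 1 to 3, down 1 to 8 — 4 moves in all.
Check: all required cells visited; 4 ≤ 4 moves.

14, 9, 4, 3, 8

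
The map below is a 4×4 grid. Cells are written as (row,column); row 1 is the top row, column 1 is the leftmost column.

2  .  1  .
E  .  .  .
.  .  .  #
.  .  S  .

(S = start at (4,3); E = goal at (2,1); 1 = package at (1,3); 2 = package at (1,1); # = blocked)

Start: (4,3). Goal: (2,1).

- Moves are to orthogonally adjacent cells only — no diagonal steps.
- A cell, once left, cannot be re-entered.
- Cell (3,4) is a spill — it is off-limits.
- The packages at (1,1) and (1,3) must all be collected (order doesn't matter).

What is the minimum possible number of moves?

6

Any route passes through (1,1) and (1,3) in some order between (4,3) and (2,1). Summing Manhattan distances along each leg and taking the cheapest ordering ((4,3) → (1,3) → (1,1) → (2,1)) gives a lower bound of 3 + 2 + 1 = 6 moves.
A route of 6 moves achieves this: (4,3) → (3,3) → (2,3) → (1,3) → (1,2) → (1,1) → (2,1).
Since 6 matches the lower bound, it is optimal.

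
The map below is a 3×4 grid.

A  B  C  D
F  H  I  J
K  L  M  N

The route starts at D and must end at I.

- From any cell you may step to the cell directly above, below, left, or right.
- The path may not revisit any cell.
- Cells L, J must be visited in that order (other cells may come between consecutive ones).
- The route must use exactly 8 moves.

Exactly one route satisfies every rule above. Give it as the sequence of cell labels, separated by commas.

D, C, B, H, L, M, N, J, I

The waypoints must appear in the order L, J, with no cell reused.
Route from D: left 2 to B, down 2 to L, right 2 to N, up 1 to J, left 1 to I — 8 moves in all.
Check: order respected (L at step 4, J at step 7); 8 moves as required.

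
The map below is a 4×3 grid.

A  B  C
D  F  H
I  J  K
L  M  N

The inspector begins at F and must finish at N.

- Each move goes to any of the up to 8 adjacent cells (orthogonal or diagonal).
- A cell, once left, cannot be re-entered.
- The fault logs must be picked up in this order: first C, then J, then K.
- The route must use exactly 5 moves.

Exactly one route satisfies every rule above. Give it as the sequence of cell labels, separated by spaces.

F C H J K N

The waypoints must appear in the order C, J, K, with no cell reused.
Route from F: up-right 1 to C, down 1 to H, down-left 1 to J, right 1 to K, down 1 to N — 5 moves in all.
Check: order respected (C at step 1, J at step 3, K at step 4); 5 moves as required.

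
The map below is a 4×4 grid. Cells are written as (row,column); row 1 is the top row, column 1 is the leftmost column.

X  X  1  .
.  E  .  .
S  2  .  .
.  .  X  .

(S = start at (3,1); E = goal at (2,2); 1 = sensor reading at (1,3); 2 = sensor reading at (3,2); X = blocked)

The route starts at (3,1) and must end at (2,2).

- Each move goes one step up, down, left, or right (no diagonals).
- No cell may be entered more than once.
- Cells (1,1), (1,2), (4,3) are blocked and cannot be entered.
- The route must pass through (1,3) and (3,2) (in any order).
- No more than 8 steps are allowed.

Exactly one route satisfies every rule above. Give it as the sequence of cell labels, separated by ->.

(3,1) -> (3,2) -> (3,3) -> (3,4) -> (2,4) -> (1,4) -> (1,3) -> (2,3) -> (2,2)

The budget equals the shortest possible length, so every move has to be on a shortest route through the required cells.
Route from (3,1): right 3 to (3,4), up 2 to (1,4), left 1 to (1,3), down 1 to (2,3), left 1 to (2,2) — 8 moves in all.
Check: all required cells visited; 8 ≤ 8 moves.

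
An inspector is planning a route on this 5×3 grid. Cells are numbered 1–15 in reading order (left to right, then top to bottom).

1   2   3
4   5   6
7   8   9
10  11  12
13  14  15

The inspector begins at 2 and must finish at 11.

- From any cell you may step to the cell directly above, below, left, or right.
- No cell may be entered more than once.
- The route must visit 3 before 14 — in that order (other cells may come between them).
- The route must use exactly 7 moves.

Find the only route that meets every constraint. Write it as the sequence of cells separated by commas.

2, 3, 6, 9, 12, 15, 14, 11

The waypoints must appear in the order 3, 14, with no cell reused.
Route from 2: right to 3, 4× down (reaching 15), left to 14, up to 11 — 7 moves in all.
Check: order respected (3 at step 1, 14 at step 6); 7 moves as required.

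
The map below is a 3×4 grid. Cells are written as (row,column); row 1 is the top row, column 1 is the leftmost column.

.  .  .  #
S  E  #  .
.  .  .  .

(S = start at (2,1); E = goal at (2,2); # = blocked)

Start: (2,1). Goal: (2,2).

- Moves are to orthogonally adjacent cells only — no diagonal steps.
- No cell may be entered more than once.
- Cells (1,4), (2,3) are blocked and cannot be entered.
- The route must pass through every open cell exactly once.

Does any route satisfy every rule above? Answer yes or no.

no

Cell (1,3) has only one open neighbour but is neither the start nor the goal, so a Hamiltonian route would have to both enter and leave it through the same neighbour — impossible without revisiting.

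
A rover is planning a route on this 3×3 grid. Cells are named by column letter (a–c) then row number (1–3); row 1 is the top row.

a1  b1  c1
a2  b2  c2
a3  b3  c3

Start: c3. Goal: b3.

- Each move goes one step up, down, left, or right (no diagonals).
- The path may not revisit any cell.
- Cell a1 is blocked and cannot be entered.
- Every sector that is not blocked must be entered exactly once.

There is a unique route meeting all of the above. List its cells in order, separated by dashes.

Need to visit all 8 open cells exactly once, starting at c3 and ending at b3.
Cell b1 has only two open neighbours (b2 and c1), so the path must pass straight through it: one of those is the cell it's entered from and the other is where it exits.
Route from c3: up 2 to c1, left 1 to b1, down 1 to b2, left 1 to a2, down 1 to a3, right 1 to b3 — 7 moves in all.
Check: all 8 open cells covered.

c3 - c2 - c1 - b1 - b2 - a2 - a3 - b3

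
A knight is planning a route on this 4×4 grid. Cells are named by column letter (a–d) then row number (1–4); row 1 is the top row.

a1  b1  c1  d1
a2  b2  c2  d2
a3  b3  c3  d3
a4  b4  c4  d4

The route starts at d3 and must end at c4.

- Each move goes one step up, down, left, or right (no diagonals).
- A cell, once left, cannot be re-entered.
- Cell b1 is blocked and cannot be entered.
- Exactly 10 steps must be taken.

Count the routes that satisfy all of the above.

Need simple routes of exactly 10 moves from d3 to c4 (Manhattan distance 2, so 4 moves are spent on a detour and 4 undoing it).
Enumerating: d3 d2 d1 c1 c2 c3 b3 a3 a4 b4 c4 | d3 d2 d1 c1 c2 b2 b3 a3 a4 b4 c4 | d3 d2 d1 c1 c2 b2 a2 a3 a4 b4 c4 | d3 d2 d1 c1 c2 b2 a2 a3 b3 b4 c4 | d3 d2 d1 c1 c2 b2 a2 a3 b3 c3 c4 | d3 d2 c2 c3 b3 b2 a2 a3 a4 b4 c4 | d3 d2 c2 b2 a2 a3 a4 b4 b3 c3 c4.
That gives 7 routes.

7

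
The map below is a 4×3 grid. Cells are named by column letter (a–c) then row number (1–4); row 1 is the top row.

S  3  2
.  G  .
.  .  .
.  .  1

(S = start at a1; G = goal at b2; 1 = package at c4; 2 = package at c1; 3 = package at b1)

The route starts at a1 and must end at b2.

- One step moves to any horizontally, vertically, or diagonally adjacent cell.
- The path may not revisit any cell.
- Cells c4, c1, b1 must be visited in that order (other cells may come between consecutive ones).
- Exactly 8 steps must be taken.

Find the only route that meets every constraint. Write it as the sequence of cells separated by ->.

a1 -> a2 -> b3 -> c4 -> c3 -> c2 -> c1 -> b1 -> b2

The waypoints must appear in the order c4, c1, b1, with no cell reused.
Route from a1: down to a2, 2× down-right (reaching c4), 3× up (reaching c1), left to b1, down to b2 — 8 moves in all.
Check: order respected (1 at step 3, 2 at step 6, 3 at step 7); 8 moves as required.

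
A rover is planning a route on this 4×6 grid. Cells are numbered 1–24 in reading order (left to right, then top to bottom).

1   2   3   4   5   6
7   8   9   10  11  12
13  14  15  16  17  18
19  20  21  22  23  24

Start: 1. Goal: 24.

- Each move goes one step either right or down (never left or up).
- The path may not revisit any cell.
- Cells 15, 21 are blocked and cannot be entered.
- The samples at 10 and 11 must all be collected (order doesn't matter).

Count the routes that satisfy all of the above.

A right/down-only route from 1 to 24 makes exactly 3 down-moves and 5 right-moves in some order.
With no other constraints that would be C(8,3) = 56 routes.
A monotone route can only reach the required cells in the order 10, 11, so split there and multiply the segment counts (each segment already excludes blocked cells): 1→10: 4; 10→11: 1; 11→24: 3; product = 12.
That gives 12 routes.

12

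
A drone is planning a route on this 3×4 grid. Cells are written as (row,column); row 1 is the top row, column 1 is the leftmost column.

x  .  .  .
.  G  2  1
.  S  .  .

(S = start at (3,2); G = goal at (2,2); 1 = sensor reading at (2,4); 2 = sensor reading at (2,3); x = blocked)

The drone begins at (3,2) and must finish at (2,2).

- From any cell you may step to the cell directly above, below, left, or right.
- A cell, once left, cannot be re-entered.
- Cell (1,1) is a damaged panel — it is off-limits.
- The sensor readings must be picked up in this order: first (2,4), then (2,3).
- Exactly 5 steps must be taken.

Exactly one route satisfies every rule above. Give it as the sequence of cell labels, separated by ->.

The waypoints must appear in the order (2,4), (2,3), with no cell reused.
Route from (3,2): 2× right (reaching (3,4)), up to (2,4), 2× left (reaching (2,2)) — 5 moves in all.
Check: order respected (1 at step 3, 2 at step 4); 5 moves as required.

(3,2) -> (3,3) -> (3,4) -> (2,4) -> (2,3) -> (2,2)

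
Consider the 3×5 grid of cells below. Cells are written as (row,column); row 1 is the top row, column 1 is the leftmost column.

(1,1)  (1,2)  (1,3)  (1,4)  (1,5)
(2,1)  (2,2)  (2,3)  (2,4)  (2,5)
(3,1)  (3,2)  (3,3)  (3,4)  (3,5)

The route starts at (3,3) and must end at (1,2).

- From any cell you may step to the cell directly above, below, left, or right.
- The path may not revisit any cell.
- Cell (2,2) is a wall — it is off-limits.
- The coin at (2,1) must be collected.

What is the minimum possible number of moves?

5

Any route passes through (2,1) somewhere between (3,3) and (1,2). Summing Manhattan distances along the two legs ((3,3) → (2,1) → (1,2)) gives a lower bound of 3 + 2 = 5 moves.
A route of 5 moves achieves this: (3,3) → (3,2) → (3,1) → (2,1) → (1,1) → (1,2).
Since 5 matches the lower bound, it is optimal.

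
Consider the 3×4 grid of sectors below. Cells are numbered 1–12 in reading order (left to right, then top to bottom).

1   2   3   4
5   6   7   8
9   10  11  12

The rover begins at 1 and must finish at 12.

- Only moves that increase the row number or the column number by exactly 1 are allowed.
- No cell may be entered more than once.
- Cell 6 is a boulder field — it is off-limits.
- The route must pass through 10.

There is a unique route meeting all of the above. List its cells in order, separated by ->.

1 -> 5 -> 9 -> 10 -> 11 -> 12

Moves only go right or down, so the column and row indices never decrease.
Route from 1: down 2 to 9, right 3 to 12 — 5 moves in all.
Check: all required cells visited.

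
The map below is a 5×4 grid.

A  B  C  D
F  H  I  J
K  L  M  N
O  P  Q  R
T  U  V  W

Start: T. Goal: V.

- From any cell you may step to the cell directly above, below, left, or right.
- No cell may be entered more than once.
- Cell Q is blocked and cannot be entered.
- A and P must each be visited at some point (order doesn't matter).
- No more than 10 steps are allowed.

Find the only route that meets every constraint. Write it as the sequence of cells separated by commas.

T, O, K, F, A, B, H, L, P, U, V

The 10-move cap with required stops at A, P leaves no slack for detours.
Route from T: 4× up (reaching A), right to B, 4× down (reaching U), right to V — 10 moves in all.
Check: all required cells visited; 10 ≤ 10 moves.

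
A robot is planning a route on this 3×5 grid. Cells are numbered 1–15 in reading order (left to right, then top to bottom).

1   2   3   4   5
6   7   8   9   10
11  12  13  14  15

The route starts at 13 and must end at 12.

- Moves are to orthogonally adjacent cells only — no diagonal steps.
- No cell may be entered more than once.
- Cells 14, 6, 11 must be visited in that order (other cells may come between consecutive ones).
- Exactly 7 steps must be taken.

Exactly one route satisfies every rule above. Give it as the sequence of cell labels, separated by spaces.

The waypoints must appear in the order 14, 6, 11, with no cell reused.
Route from 13: right to 14, up to 9, 3× left (reaching 6), down to 11, right to 12 — 7 moves in all.
Check: order respected (14 at step 1, 6 at step 5, 11 at step 6); 7 moves as required.

13 14 9 8 7 6 11 12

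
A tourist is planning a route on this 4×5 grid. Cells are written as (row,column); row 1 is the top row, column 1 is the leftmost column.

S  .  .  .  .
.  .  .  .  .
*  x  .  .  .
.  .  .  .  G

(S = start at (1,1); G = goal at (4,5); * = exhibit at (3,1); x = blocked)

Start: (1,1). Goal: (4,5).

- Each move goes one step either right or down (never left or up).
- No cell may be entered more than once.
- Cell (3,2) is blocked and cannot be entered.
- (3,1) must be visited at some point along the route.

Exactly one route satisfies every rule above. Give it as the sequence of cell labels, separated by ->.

Moves only go right or down, so the column and row indices never decrease.
Route from (1,1): down 3 to (4,1), right 4 to (4,5) — 7 moves in all.
Check: all required cells visited.

(1,1) -> (2,1) -> (3,1) -> (4,1) -> (4,2) -> (4,3) -> (4,4) -> (4,5)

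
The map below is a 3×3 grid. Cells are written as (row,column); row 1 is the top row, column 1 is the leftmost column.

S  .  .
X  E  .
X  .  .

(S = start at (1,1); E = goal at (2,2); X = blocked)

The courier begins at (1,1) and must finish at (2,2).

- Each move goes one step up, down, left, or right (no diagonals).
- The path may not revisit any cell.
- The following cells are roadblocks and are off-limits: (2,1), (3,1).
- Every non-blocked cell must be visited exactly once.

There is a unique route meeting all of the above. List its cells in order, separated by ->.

(1,1) -> (1,2) -> (1,3) -> (2,3) -> (3,3) -> (3,2) -> (2,2)

Need to visit all 7 open cells exactly once, starting at (1,1) and ending at (2,2).
Route from (1,1): 2× right (reaching (1,3)), 2× down (reaching (3,3)), left to (3,2), up to (2,2) — 6 moves in all.
Check: all 7 open cells covered.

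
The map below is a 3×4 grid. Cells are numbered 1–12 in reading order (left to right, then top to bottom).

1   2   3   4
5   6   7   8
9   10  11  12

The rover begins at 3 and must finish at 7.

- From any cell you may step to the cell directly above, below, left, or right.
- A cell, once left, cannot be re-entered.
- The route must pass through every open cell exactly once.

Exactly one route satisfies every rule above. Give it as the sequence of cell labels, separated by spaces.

3 4 8 12 11 10 9 5 1 2 6 7

Need to visit all 12 open cells exactly once, starting at 3 and ending at 7.
Cell 9 has only two open neighbours (5 and 10), so the path must pass straight through it: one of those is the cell it's entered from and the other is where it exits.
Route from 3: right to 4, 2× down (reaching 12), 3× left (reaching 9), 2× up (reaching 1), right to 2, down to 6, right to 7 — 11 moves in all.
Check: all 12 open cells covered.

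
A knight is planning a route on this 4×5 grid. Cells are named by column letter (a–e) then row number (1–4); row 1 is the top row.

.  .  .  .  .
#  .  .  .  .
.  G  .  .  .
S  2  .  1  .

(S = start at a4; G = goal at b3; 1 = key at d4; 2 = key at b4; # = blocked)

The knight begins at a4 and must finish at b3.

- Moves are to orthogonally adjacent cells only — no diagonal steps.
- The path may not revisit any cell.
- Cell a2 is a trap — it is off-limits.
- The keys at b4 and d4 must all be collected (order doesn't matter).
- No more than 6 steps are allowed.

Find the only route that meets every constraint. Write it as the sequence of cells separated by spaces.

a4 b4 c4 d4 d3 c3 b3

The 6-move cap with required stops at b4, d4 leaves no slack for detours.
Route from a4: right 3 to d4, up 1 to d3, left 2 to b3 — 6 moves in all.
Check: all required cells visited; 6 ≤ 6 moves.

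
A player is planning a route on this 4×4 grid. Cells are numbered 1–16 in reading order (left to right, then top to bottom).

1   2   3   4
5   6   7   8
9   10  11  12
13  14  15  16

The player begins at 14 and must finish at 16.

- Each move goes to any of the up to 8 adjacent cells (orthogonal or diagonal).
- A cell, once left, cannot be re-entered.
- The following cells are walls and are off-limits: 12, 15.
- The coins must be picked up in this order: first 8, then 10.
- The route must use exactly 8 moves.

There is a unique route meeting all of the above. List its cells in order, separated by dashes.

14 - 9 - 6 - 3 - 8 - 7 - 10 - 11 - 16

The waypoints must appear in the order 8, 10, with no cell reused.
Route from 14: up-left 1 to 9, up-right 2 to 3, down-right 1 to 8, left 1 to 7, down-left 1 to 10, right 1 to 11, down-right 1 to 16 — 8 moves in all.
Check: order respected (8 at step 4, 10 at step 6); 8 moves as required.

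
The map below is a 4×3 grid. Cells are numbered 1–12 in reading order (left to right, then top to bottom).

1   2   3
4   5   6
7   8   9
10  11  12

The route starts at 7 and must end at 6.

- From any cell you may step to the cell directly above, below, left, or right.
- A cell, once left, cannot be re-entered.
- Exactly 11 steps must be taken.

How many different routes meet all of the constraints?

Need simple routes of exactly 11 moves from 7 to 6 (Manhattan distance 3, so 4 moves are spent on a detour and 4 undoing it).
Enumerating: 7 10 11 12 9 8 5 4 1 2 3 6.
That gives 1 route.

1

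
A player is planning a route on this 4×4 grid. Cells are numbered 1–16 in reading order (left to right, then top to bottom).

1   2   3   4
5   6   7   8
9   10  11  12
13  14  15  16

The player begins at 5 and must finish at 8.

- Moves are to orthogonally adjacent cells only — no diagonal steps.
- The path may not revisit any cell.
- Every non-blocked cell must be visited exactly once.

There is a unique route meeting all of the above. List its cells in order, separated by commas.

5, 1, 2, 6, 10, 9, 13, 14, 15, 16, 12, 11, 7, 3, 4, 8

Need to visit all 16 open cells exactly once, starting at 5 and ending at 8.
Cell 4 has only two open neighbours (8 and 3), so the path must pass straight through it: one of those is the cell it's entered from and the other is where it exits.
Route from 5: up to 1, right to 2, 2× down (reaching 10), left to 9, down to 13, 3× right (reaching 16), up to 12, left to 11, 2× up (reaching 3), right to 4, down to 8 — 15 moves in all.
Check: all 16 open cells covered.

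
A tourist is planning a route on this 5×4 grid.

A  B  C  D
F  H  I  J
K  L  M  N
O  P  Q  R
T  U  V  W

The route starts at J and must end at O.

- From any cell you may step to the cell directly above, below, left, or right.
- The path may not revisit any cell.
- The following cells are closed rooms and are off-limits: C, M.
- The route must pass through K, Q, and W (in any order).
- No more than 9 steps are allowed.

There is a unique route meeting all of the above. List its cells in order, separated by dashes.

J - N - R - W - V - Q - P - L - K - O

The budget equals the shortest possible length, so every move has to be on a shortest route through the required cells.
Route from J: 3× down (reaching W), left to V, up to Q, left to P, up to L, left to K, down to O — 9 moves in all.
Check: all required cells visited; 9 ≤ 9 moves.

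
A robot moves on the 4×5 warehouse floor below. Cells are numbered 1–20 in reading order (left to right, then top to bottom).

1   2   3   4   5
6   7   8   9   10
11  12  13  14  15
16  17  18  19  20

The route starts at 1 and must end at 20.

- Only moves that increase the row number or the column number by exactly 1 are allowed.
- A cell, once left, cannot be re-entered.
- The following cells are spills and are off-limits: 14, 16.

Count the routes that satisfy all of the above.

14

A right/down-only route from 1 to 20 makes exactly 3 down-moves and 4 right-moves in some order.
With no other constraints that would be C(7,3) = 35 routes.
Subtract routes through each blocked cell (inclusion–exclusion for overlaps): − through 14: 20 − through 16: 1 → 14.
That gives 14 routes.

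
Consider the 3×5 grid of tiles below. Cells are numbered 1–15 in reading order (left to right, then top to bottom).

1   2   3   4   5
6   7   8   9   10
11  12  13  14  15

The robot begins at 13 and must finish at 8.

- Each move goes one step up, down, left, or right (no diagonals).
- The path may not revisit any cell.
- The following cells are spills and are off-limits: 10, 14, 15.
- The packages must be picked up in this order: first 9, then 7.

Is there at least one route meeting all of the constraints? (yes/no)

no

Ignoring the required order, 3 revisit-free routes from 13 to 8 pass through all of 9 and 7; the waypoint orders that occur are 7 → 9 (3) — never 9 → 7.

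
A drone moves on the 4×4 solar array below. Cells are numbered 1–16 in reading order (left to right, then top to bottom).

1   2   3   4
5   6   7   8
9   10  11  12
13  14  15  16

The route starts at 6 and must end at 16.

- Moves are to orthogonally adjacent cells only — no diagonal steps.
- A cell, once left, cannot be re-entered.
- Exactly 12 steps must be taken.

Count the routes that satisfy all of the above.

34

Need simple routes of exactly 12 moves from 6 to 16 (Manhattan distance 4, so 4 moves are spent on a detour and 4 undoing it).
Branch systematically from the start, pruning whenever the remaining move budget drops below the Manhattan distance to 16 or differs from it in parity. Grouping the completions by first move — via 2: 7; via 10: 10; via 5: 7; via 7: 10 — and summing: 7 + 10 + 7 + 10 = 34.
That gives 34 routes.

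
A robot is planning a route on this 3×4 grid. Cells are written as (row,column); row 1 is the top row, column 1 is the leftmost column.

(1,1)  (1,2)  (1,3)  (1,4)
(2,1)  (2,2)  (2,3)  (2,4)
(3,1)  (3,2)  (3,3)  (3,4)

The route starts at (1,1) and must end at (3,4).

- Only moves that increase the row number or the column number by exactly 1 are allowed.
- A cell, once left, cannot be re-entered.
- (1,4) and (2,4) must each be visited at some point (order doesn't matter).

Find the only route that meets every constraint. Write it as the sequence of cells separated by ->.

Moves only go right or down, so the column and row indices never decrease.
Route from (1,1): 3× right (reaching (1,4)), 2× down (reaching (3,4)) — 5 moves in all.
Check: all required cells visited.

(1,1) -> (1,2) -> (1,3) -> (1,4) -> (2,4) -> (3,4)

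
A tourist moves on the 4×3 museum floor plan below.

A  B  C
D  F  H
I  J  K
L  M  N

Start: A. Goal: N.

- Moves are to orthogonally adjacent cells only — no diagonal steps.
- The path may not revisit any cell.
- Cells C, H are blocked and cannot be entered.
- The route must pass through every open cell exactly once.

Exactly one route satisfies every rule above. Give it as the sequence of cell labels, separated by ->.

Need to visit all 10 open cells exactly once, starting at A and ending at N.
Cell B has only two open neighbours (F and A), so the path must pass straight through it: one of those is the cell it's entered from and the other is where it exits.
Route from A: right 1 to B, down 1 to F, left 1 to D, down 2 to L, right 1 to M, up 1 to J, right 1 to K, down 1 to N — 9 moves in all.
Check: all 10 open cells covered.

A -> B -> F -> D -> I -> L -> M -> J -> K -> N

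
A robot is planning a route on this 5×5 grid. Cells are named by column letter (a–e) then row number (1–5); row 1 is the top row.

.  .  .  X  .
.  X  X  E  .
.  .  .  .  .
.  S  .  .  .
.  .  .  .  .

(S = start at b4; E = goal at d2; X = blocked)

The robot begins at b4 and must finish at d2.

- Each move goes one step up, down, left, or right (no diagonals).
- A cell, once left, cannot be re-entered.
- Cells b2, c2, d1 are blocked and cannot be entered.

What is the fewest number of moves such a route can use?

The Manhattan distance from b4 to d2 is |4−2| + |2−4| = 4, so at least 4 moves are needed.
A route of 4 moves achieves this: b4 → b3 → c3 → d3 → d2.
Since 4 matches the lower bound, it is optimal.

4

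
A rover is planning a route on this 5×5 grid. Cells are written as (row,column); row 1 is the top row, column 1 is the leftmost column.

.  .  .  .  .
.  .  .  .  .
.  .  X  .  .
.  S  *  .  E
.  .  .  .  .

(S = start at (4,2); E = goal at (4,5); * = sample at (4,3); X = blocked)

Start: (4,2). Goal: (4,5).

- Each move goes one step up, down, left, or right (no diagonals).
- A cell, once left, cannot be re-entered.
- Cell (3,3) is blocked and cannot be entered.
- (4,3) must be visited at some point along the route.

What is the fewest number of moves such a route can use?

3

Any route passes through (4,3) somewhere between (4,2) and (4,5). Summing Manhattan distances along the two legs ((4,2) → (4,3) → (4,5)) gives a lower bound of 1 + 2 = 3 moves.
A route of 3 moves achieves this: (4,2) → (4,3) → (4,4) → (4,5).
Since 3 matches the lower bound, it is optimal.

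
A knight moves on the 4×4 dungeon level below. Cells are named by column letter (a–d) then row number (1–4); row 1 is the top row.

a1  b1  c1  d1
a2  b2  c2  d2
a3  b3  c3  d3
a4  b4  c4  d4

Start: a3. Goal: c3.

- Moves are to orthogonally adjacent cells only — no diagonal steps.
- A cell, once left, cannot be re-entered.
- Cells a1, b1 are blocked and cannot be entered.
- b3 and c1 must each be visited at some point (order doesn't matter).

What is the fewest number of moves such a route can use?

8

Any route passes through b3 and c1 in some order between a3 and c3. Summing Manhattan distances along each leg and taking the cheapest ordering (a3 → b3 → c1 → c3) gives a lower bound of 1 + 3 + 2 = 6 moves.
The shortest route satisfying every rule uses 8 moves: a3 → b3 → b2 → c2 → c1 → d1 → d2 → d3 → c3.
The bound of 6 isn't tight here; checking systematically, no route of length 6 through 7 satisfies every constraint, so 8 is the minimum.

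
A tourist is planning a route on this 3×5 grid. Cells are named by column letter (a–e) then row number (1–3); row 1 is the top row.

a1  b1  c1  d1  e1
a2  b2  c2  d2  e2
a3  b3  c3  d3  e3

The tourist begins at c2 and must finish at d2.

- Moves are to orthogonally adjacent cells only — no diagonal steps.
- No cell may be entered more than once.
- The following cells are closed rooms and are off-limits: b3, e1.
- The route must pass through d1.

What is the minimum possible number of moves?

Any route passes through d1 somewhere between c2 and d2. Summing Manhattan distances along the two legs (c2 → d1 → d2) gives a lower bound of 2 + 1 = 3 moves.
A route of 3 moves achieves this: c2 → c1 → d1 → d2.
Since 3 matches the lower bound, it is optimal.

3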